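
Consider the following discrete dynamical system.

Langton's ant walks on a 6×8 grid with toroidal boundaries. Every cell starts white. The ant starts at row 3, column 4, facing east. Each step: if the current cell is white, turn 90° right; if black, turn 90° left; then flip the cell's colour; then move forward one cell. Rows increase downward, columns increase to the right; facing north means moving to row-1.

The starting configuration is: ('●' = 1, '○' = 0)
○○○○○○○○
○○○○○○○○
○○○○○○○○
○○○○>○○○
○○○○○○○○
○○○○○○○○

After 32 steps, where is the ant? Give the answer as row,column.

gen 0: ○○○○○○○○
○○○○○○○○
○○○○○○○○
○○○○>○○○
○○○○○○○○
○○○○○○○○
gen 1: ○○○○○○○○
○○○○○○○○
○○○○○○○○
○○○○●○○○
○○○○v○○○
○○○○○○○○
gen 2: ○○○○○○○○
○○○○○○○○
○○○○○○○○
○○○○●○○○
○○○<●○○○
○○○○○○○○
gen 3: ○○○○○○○○
○○○○○○○○
○○○○○○○○
○○○^●○○○
○○○●●○○○
○○○○○○○○
gen 4: ○○○○○○○○
○○○○○○○○
○○○○○○○○
○○○●>○○○
○○○●●○○○
○○○○○○○○
gen 5: ○○○○○○○○
○○○○○○○○
○○○○^○○○
○○○●○○○○
○○○●●○○○
○○○○○○○○
gen 6: ○○○○○○○○
○○○○○○○○
○○○○●>○○
○○○●○○○○
○○○●●○○○
○○○○○○○○
gen 7: ○○○○○○○○
○○○○○○○○
○○○○●●○○
○○○●○v○○
○○○●●○○○
○○○○○○○○
gen 8: ○○○○○○○○
○○○○○○○○
○○○○●●○○
○○○●<●○○
○○○●●○○○
○○○○○○○○
gen 9: ○○○○○○○○
○○○○○○○○
○○○○^●○○
○○○●●●○○
○○○●●○○○
○○○○○○○○
gen 10: ○○○○○○○○
○○○○○○○○
○○○<○●○○
○○○●●●○○
○○○●●○○○
○○○○○○○○
gen 11: ○○○○○○○○
○○○^○○○○
○○○●○●○○
○○○●●●○○
○○○●●○○○
○○○○○○○○
gen 12: ○○○○○○○○
○○○●>○○○
○○○●○●○○
○○○●●●○○
○○○●●○○○
○○○○○○○○
gen 13: ○○○○○○○○
○○○●●○○○
○○○●v●○○
○○○●●●○○
○○○●●○○○
○○○○○○○○
gen 14: ○○○○○○○○
○○○●●○○○
○○○<●●○○
○○○●●●○○
○○○●●○○○
○○○○○○○○
gen 15: ○○○○○○○○
○○○●●○○○
○○○○●●○○
○○○v●●○○
○○○●●○○○
○○○○○○○○
gen 16: ○○○○○○○○
○○○●●○○○
○○○○●●○○
○○○○>●○○
○○○●●○○○
○○○○○○○○
gen 17: ○○○○○○○○
○○○●●○○○
○○○○^●○○
○○○○○●○○
○○○●●○○○
○○○○○○○○
gen 18: ○○○○○○○○
○○○●●○○○
○○○<○●○○
○○○○○●○○
○○○●●○○○
○○○○○○○○
gen 19: ○○○○○○○○
○○○^●○○○
○○○●○●○○
○○○○○●○○
○○○●●○○○
○○○○○○○○
gen 20: ○○○○○○○○
○○<○●○○○
○○○●○●○○
○○○○○●○○
○○○●●○○○
○○○○○○○○
gen 21: ○○^○○○○○
○○●○●○○○
○○○●○●○○
○○○○○●○○
○○○●●○○○
○○○○○○○○
gen 22: ○○●>○○○○
○○●○●○○○
○○○●○●○○
○○○○○●○○
○○○●●○○○
○○○○○○○○
gen 23: ○○●●○○○○
○○●v●○○○
○○○●○●○○
○○○○○●○○
○○○●●○○○
○○○○○○○○
gen 24: ○○●●○○○○
○○<●●○○○
○○○●○●○○
○○○○○●○○
○○○●●○○○
○○○○○○○○
gen 25: ○○●●○○○○
○○○●●○○○
○○v●○●○○
○○○○○●○○
○○○●●○○○
○○○○○○○○
gen 26: ○○●●○○○○
○○○●●○○○
○<●●○●○○
○○○○○●○○
○○○●●○○○
○○○○○○○○
gen 27: ○○●●○○○○
○^○●●○○○
○●●●○●○○
○○○○○●○○
○○○●●○○○
○○○○○○○○
gen 28: ○○●●○○○○
○●>●●○○○
○●●●○●○○
○○○○○●○○
○○○●●○○○
○○○○○○○○
gen 29: ○○●●○○○○
○●●●●○○○
○●v●○●○○
○○○○○●○○
○○○●●○○○
○○○○○○○○
gen 30: ○○●●○○○○
○●●●●○○○
○●○>○●○○
○○○○○●○○
○○○●●○○○
○○○○○○○○
gen 31: ○○●●○○○○
○●●^●○○○
○●○○○●○○
○○○○○●○○
○○○●●○○○
○○○○○○○○
gen 32: ○○●●○○○○
○●<○●○○○
○●○○○●○○
○○○○○●○○
○○○●●○○○
○○○○○○○○

1,2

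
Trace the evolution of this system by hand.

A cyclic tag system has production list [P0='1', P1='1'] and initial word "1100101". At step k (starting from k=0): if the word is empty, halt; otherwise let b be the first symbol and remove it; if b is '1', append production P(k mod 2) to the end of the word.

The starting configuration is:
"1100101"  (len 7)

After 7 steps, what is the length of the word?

4

[0] "1100101"  (len 7)
[1] "1001011"  (len 7)
[2] "0010111"  (len 7)
[3] "010111"  (len 6)
[4] "10111"  (len 5)
[5] "01111"  (len 5)
[6] "1111"  (len 4)
[7] "1111"  (len 4)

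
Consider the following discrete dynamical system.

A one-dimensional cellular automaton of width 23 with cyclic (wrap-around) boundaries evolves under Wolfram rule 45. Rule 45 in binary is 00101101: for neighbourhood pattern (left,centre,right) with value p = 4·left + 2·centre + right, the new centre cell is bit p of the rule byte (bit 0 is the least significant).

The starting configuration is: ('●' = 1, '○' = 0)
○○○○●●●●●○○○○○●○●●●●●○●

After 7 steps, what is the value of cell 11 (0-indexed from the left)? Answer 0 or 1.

0

[0] ○○○○●●●●●○○○○○●○●●●●●○●
[1] ○●●○●○○○○○●●●○●●●○○○○●●
[2] ●●○●●○●●●○●○○●●○○○●●○●○
[3] ●○●●○●●○○●●○○●○○●○●○●●●
[4] ○●●○●●○○○●○○○●○○●●●●●○○
[5] ○●○●●○○●○●○●○●○○●○○○○○●
[6] ●●●●○○○●●●●●●●○○●○●●●○●
[7] ○○○○○●○●○○○○○○○○●●●○○●●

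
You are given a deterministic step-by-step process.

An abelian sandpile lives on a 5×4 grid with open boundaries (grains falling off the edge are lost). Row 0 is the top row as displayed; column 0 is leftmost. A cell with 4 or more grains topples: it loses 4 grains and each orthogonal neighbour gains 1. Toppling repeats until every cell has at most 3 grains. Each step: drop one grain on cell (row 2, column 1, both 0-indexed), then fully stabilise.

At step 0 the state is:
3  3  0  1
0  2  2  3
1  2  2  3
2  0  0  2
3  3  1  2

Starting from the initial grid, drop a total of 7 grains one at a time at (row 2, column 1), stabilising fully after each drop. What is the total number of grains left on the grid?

0) 3  3  0  1
0  2  2  3
1  2  2  3
2  0  0  2
3  3  1  2
1) 3  3  0  1
0  2  2  3
1  3  2  3
2  0  0  2
3  3  1  2
2) 3  3  0  1
0  3  2  3
2  0  3  3
2  1  0  2
3  3  1  2
3) 3  3  0  1
0  3  2  3
2  1  3  3
2  1  0  2
3  3  1  2
4) 3  3  0  1
0  3  2  3
2  2  3  3
2  1  0  2
3  3  1  2
5) 3  3  0  1
0  3  2  3
2  3  3  3
2  1  0  2
3  3  1  2
6) 0  1  2  2
2  2  1  1
3  2  2  1
2  2  1  3
3  3  1  2
7) 0  1  2  2
2  2  1  1
3  3  2  1
2  2  1  3
3  3  1  2

37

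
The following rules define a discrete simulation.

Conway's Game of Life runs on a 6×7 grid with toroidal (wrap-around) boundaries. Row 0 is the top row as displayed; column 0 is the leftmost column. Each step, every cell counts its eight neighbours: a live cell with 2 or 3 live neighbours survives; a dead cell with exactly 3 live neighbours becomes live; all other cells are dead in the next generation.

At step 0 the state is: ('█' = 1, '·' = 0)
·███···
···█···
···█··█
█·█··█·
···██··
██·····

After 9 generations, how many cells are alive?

[0] ·███···
···█···
···█··█
█·█··█·
···██··
██·····
[1] ██·█···
···██··
··███·█
··█··██
█·███·█
██··█··
[2] ██·█···
██···█·
··█···█
·······
··█·█··
····██·
[3] ███··█·
·······
██····█
···█···
···███·
·██·██·
[4] █·█████
··█····
█······
█·██·██
·····█·
█······
[5] █·█████
█·█·██·
█·██···
██··██·
██··██·
██·█···
[6] ·······
█······
█·█····
·····█·
···█·█·
·······
[7] ·······
·█·····
·█····█
····█·█
····█··
·······
[8] ·······
█······
·····█·
█······
·····█·
·······
[9] ·······
·······
······█
······█
·······
·······

2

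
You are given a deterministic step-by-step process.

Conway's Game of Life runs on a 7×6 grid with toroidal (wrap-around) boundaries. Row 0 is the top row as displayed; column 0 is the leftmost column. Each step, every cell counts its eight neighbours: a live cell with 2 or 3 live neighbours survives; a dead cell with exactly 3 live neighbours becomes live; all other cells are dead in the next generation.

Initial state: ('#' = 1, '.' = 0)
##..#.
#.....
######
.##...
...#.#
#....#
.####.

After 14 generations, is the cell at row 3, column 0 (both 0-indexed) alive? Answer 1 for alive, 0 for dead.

gen 0: ##..#.
#.....
######
.##...
...#.#
#....#
.####.
gen 1: #...#.
......
...###
......
.##.##
##...#
..###.
gen 2: ....##
...#..
....#.
#.#...
.##.##
......
..###.
gen 3: ..#..#
...#.#
...#..
#.#.#.
####.#
.#...#
...###
gen 4: #.#..#
..##..
..##.#
#...#.
...#..
.#....
..##.#
gen 5: #....#
#....#
.##..#
..#.##
......
...##.
..####
gen 6: .#.#..
....#.
.###..
######
.....#
..#..#
#.#...
gen 7: .###..
.#..#.
......
.....#
......
##...#
#.##..
gen 8: #...#.
.#.#..
......
......
.....#
###..#
...###
gen 9: #.#...
......
......
......
.#...#
.###..
..##..
gen 10: .###..
......
......
......
##....
##.##.
......
gen 11: ..#...
..#...
......
......
###..#
###..#
#...#.
gen 12: .#.#..
......
......
##....
..#..#
..###.
#.##..
gen 13: .#.#..
......
......
##....
#.#.##
....##
......
gen 14: ......
......
......
##....
...##.
#..##.
....#.

1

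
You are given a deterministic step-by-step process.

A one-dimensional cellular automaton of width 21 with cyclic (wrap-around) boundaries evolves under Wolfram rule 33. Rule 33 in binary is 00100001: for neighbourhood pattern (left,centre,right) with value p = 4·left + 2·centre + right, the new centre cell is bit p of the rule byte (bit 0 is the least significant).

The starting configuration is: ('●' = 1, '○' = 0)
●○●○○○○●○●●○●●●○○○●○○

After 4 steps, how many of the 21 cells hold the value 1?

gen 0: ●○●○○○○●○●●○●●●○○○●○○
gen 1: ○●○○●●○○●○○●○○○○●○○○○
gen 2: ○○○○○○○○○○○○○●●○○○●●●
gen 3: ○●●●●●●●●●●●○○○○●○○○○
gen 4: ○○○○○○○○○○○○○●●○○○●●●

5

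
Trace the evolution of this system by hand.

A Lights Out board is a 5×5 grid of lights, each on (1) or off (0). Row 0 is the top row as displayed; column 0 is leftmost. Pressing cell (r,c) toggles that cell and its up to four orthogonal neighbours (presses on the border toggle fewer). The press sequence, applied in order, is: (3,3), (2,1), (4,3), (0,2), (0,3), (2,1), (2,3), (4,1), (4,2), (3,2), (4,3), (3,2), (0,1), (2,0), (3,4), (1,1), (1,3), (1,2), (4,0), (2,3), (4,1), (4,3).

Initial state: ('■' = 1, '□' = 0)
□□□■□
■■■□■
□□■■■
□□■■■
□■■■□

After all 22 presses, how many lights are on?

step 0: □□□■□
■■■□■
□□■■■
□□■■■
□■■■□
step 1: □□□■□
■■■□■
□□■□■
□□□□□
□■■□□
step 2: □□□■□
■□■□■
■■□□■
□■□□□
□■■□□
step 3: □□□■□
■□■□■
■■□□■
□■□■□
□■□■■
step 4: □■■□□
■□□□■
■■□□■
□■□■□
□■□■■
step 5: □■□■■
■□□■■
■■□□■
□■□■□
□■□■■
step 6: □■□■■
■■□■■
□□■□■
□□□■□
□■□■■
step 7: □■□■■
■■□□■
□□□■□
□□□□□
□■□■■
step 8: □■□■■
■■□□■
□□□■□
□■□□□
■□■■■
step 9: □■□■■
■■□□■
□□□■□
□■■□□
■■□□■
step 10: □■□■■
■■□□■
□□■■□
□□□■□
■■■□■
step 11: □■□■■
■■□□■
□□■■□
□□□□□
■■□■□
step 12: □■□■■
■■□□■
□□□■□
□■■■□
■■■■□
step 13: ■□■■■
■□□□■
□□□■□
□■■■□
■■■■□
step 14: ■□■■■
□□□□■
■■□■□
■■■■□
■■■■□
step 15: ■□■■■
□□□□■
■■□■■
■■■□■
■■■■■
step 16: ■■■■■
■■■□■
■□□■■
■■■□■
■■■■■
step 17: ■■■□■
■■□■□
■□□□■
■■■□■
■■■■■
step 18: ■■□□■
■□■□□
■□■□■
■■■□■
■■■■■
step 19: ■■□□■
■□■□□
■□■□■
□■■□■
□□■■■
step 20: ■■□□■
■□■■□
■□□■□
□■■■■
□□■■■
step 21: ■■□□■
■□■■□
■□□■□
□□■■■
■■□■■
step 22: ■■□□■
■□■■□
■□□■□
□□■□■
■■■□□

13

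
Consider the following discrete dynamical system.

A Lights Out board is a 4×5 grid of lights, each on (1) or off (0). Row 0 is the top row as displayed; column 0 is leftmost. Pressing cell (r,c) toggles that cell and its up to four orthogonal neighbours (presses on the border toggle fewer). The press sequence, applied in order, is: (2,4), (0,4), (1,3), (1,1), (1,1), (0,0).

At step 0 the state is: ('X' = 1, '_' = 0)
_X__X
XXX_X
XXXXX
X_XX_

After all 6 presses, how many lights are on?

11

t=0: _X__X
XXX_X
XXXXX
X_XX_
t=1: _X__X
XXX__
XXX__
X_XXX
t=2: _X_X_
XXX_X
XXX__
X_XXX
t=3: _X___
XX_X_
XXXX_
X_XXX
t=4: _____
__XX_
X_XX_
X_XXX
t=5: _X___
XX_X_
XXXX_
X_XXX
t=6: X____
_X_X_
XXXX_
X_XXX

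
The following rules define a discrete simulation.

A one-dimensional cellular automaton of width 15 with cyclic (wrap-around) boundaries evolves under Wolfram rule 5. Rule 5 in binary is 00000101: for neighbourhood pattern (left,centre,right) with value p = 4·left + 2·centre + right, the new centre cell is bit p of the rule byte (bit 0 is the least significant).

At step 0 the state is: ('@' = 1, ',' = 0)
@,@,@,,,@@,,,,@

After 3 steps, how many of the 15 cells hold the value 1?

5

[0] @,@,@,,,@@,,,,@
[1] ,,@,@,@,,,,@@,,
[2] @,@,@,@,@@,,,,@
[3] ,,@,@,@,,,,@@,,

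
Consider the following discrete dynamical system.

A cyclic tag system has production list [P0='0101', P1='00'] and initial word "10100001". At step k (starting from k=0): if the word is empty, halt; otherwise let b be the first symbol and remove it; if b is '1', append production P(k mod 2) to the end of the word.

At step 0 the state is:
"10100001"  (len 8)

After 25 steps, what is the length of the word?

1

gen 0: "10100001"  (len 8)
gen 1: "01000010101"  (len 11)
gen 2: "1000010101"  (len 10)
gen 3: "0000101010101"  (len 13)
gen 4: "000101010101"  (len 12)
gen 5: "00101010101"  (len 11)
gen 6: "0101010101"  (len 10)
gen 7: "101010101"  (len 9)
gen 8: "0101010100"  (len 10)
gen 9: "101010100"  (len 9)
gen 10: "0101010000"  (len 10)
gen 11: "101010000"  (len 9)
gen 12: "0101000000"  (len 10)
gen 13: "101000000"  (len 9)
gen 14: "0100000000"  (len 10)
gen 15: "100000000"  (len 9)
gen 16: "0000000000"  (len 10)
gen 17: "000000000"  (len 9)
gen 18: "00000000"  (len 8)
gen 19: "0000000"  (len 7)
gen 20: "000000"  (len 6)
gen 21: "00000"  (len 5)
gen 22: "0000"  (len 4)
gen 23: "000"  (len 3)
gen 24: "00"  (len 2)
gen 25: "0"  (len 1)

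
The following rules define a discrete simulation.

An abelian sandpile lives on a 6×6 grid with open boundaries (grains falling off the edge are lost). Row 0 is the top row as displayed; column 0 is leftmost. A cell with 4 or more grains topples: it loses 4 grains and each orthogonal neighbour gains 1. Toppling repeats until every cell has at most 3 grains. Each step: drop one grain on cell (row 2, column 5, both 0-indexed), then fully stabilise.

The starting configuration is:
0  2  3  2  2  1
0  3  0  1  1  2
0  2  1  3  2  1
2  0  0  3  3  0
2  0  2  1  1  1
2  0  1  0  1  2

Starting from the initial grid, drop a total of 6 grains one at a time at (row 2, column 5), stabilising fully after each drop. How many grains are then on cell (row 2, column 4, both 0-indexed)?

t=0: 0  2  3  2  2  1
0  3  0  1  1  2
0  2  1  3  2  1
2  0  0  3  3  0
2  0  2  1  1  1
2  0  1  0  1  2
t=1: 0  2  3  2  2  1
0  3  0  1  1  2
0  2  1  3  2  2
2  0  0  3  3  0
2  0  2  1  1  1
2  0  1  0  1  2
t=2: 0  2  3  2  2  1
0  3  0  1  1  2
0  2  1  3  2  3
2  0  0  3  3  0
2  0  2  1  1  1
2  0  1  0  1  2
t=3: 0  2  3  2  2  1
0  3  0  1  1  3
0  2  1  3  3  0
2  0  0  3  3  1
2  0  2  1  1  1
2  0  1  0  1  2
t=4: 0  2  3  2  2  1
0  3  0  1  1  3
0  2  1  3  3  1
2  0  0  3  3  1
2  0  2  1  1  1
2  0  1  0  1  2
t=5: 0  2  3  2  2  1
0  3  0  1  1  3
0  2  1  3  3  2
2  0  0  3  3  1
2  0  2  1  1  1
2  0  1  0  1  2
t=6: 0  2  3  2  2  1
0  3  0  1  1  3
0  2  1  3  3  3
2  0  0  3  3  1
2  0  2  1  1  1
2  0  1  0  1  2

3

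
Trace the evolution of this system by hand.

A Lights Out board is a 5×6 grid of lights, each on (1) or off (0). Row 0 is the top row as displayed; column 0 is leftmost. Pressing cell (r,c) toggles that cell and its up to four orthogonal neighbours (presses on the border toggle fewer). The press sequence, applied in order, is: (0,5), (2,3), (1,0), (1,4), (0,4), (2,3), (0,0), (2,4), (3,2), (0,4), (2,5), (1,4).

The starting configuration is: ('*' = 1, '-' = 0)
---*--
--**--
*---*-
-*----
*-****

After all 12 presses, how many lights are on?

step 0: ---*--
--**--
*---*-
-*----
*-****
step 1: ---***
--**-*
*---*-
-*----
*-****
step 2: ---***
--*--*
*-**--
-*-*--
*-****
step 3: *--***
***--*
--**--
-*-*--
*-****
step 4: *--*-*
*****-
--***-
-*-*--
*-****
step 5: *---*-
****--
--***-
-*-*--
*-****
step 6: *---*-
***---
------
-*----
*-****
step 7: -*--*-
-**---
------
-*----
*-****
step 8: -*--*-
-**-*-
---***
-*--*-
*-****
step 9: -*--*-
-**-*-
--****
--***-
*--***
step 10: -*-*-*
-**---
--****
--***-
*--***
step 11: -*-*-*
-**--*
--**--
--****
*--***
step 12: -*-***
-****-
--***-
--****
*--***

19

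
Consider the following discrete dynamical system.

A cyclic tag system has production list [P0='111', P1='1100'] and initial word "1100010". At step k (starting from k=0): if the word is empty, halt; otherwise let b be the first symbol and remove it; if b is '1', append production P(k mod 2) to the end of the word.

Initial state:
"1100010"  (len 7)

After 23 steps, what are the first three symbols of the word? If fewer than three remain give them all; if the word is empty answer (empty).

0) "1100010"  (len 7)
1) "100010111"  (len 9)
2) "000101111100"  (len 12)
3) "00101111100"  (len 11)
4) "0101111100"  (len 10)
5) "101111100"  (len 9)
6) "011111001100"  (len 12)
7) "11111001100"  (len 11)
8) "11110011001100"  (len 14)
9) "1110011001100111"  (len 16)
10) "1100110011001111100"  (len 19)
11) "100110011001111100111"  (len 21)
12) "001100110011111001111100"  (len 24)
13) "01100110011111001111100"  (len 23)
14) "1100110011111001111100"  (len 22)
15) "100110011111001111100111"  (len 24)
16) "001100111110011111001111100"  (len 27)
17) "01100111110011111001111100"  (len 26)
18) "1100111110011111001111100"  (len 25)
19) "100111110011111001111100111"  (len 27)
20) "001111100111110011111001111100"  (len 30)
21) "01111100111110011111001111100"  (len 29)
22) "1111100111110011111001111100"  (len 28)
23) "111100111110011111001111100111"  (len 30)

111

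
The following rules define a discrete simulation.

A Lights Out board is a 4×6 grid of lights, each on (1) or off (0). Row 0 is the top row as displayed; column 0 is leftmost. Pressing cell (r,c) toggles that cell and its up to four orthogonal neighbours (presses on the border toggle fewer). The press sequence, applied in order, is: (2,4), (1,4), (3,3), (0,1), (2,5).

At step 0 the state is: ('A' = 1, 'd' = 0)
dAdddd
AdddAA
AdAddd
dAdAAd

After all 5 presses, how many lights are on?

15

gen 0: dAdddd
AdddAA
AdAddd
dAdAAd
gen 1: dAdddd
AddddA
AdAAAA
dAdAdd
gen 2: dAddAd
AddAAd
AdAAdA
dAdAdd
gen 3: dAddAd
AddAAd
AdAddA
dAAdAd
gen 4: AdAdAd
AAdAAd
AdAddA
dAAdAd
gen 5: AdAdAd
AAdAAA
AdAdAd
dAAdAA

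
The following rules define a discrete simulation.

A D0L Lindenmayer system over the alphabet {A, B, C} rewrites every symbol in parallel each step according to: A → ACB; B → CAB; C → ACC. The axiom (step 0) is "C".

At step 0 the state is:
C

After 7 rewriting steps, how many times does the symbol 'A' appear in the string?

0) C
1) ACC
2) ACBACCACC
3) ACBACCCABACBACCACCACBACCACC
4) ACBACCCABACBACCACCACCACBCABACBACCCABACBACCACCACBACCACCACBACCCABACBACCACCACBACCACC
5) ACBACCCABACBACCACCACCACBCABACBACCCABACBACCACCACBACCACCACBA…BCABACBACCCABACBACCACCACBACCACCACBACCCABACBACCACCACBACCACC  (len 243)
6) ACBACCCABACBACCACCACCACBCABACBACCCABACBACCACCACBACCACCACBA…BCABACBACCCABACBACCACCACBACCACCACBACCCABACBACCACCACBACCACC  (len 729)
7) ACBACCCABACBACCACCACCACBCABACBACCCABACBACCACCACBACCACCACBA…BCABACBACCCABACBACCACCACBACCACCACBACCCABACBACCACCACBACCACC  (len 2187)

729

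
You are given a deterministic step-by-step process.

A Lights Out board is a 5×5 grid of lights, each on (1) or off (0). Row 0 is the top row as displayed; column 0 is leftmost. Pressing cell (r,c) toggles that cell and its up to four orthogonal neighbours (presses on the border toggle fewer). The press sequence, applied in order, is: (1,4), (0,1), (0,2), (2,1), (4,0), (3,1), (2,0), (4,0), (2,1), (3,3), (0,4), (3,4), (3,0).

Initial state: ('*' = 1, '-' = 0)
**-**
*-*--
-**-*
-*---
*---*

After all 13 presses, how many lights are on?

t=0: **-**
*-*--
-**-*
-*---
*---*
t=1: **-*-
*-***
-**--
-*---
*---*
t=2: --**-
*****
-**--
-*---
*---*
t=3: -*---
**-**
-**--
-*---
*---*
t=4: -*---
*--**
*----
-----
*---*
t=5: -*---
*--**
*----
*----
-*--*
t=6: -*---
*--**
**---
-**--
----*
t=7: -*---
---**
-----
***--
----*
t=8: -*---
---**
-----
-**--
**--*
t=9: -*---
-*-**
***--
--*--
**--*
t=10: -*---
-*-**
****-
---**
**-**
t=11: -*-**
-*-*-
****-
---**
**-**
t=12: -*-**
-*-*-
*****
-----
**-*-
t=13: -*-**
-*-*-
-****
**---
-*-*-

13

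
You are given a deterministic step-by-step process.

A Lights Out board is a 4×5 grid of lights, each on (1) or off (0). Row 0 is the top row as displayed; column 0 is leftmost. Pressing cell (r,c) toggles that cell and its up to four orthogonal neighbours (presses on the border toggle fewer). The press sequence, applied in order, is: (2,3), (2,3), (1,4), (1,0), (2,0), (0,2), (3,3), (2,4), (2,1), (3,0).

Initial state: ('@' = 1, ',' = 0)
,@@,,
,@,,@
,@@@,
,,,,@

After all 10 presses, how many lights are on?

12

step 0: ,@@,,
,@,,@
,@@@,
,,,,@
step 1: ,@@,,
,@,@@
,@,,@
,,,@@
step 2: ,@@,,
,@,,@
,@@@,
,,,,@
step 3: ,@@,@
,@,@,
,@@@@
,,,,@
step 4: @@@,@
@,,@,
@@@@@
,,,,@
step 5: @@@,@
,,,@,
,,@@@
@,,,@
step 6: @,,@@
,,@@,
,,@@@
@,,,@
step 7: @,,@@
,,@@,
,,@,@
@,@@,
step 8: @,,@@
,,@@@
,,@@,
@,@@@
step 9: @,,@@
,@@@@
@@,@,
@@@@@
step 10: @,,@@
,@@@@
,@,@,
,,@@@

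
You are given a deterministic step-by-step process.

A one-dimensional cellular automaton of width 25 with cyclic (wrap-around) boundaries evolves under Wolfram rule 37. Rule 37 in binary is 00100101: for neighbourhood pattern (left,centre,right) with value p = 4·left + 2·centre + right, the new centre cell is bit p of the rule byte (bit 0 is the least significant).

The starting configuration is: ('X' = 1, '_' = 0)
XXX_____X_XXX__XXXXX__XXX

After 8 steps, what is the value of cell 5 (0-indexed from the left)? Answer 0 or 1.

0

k=0  XXX_____X_XXX__XXXXX__XXX
k=1  ____XXX_XX_______________
k=2  XXX____X___XXXXXXXXXXXXXX
k=3  ____XX_X_X_______________
k=4  XXX___XXXX_XXXXXXXXXXXXXX
k=5  ____X_____X______________
k=6  XXX_X_XXX_X_XXXXXXXXXXXXX
k=7  ___XXX___XXX_____________
k=8  XX_____X_____XXXXXXXXXXXX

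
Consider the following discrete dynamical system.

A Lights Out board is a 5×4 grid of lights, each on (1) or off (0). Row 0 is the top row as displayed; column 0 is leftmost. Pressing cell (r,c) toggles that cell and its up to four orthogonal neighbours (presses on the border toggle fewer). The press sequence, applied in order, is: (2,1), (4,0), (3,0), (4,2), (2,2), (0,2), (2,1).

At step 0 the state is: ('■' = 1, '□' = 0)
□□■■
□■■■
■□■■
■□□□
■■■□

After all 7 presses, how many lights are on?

t=0: □□■■
□■■■
■□■■
■□□□
■■■□
t=1: □□■■
□□■■
□■□■
■■□□
■■■□
t=2: □□■■
□□■■
□■□■
□■□□
□□■□
t=3: □□■■
□□■■
■■□■
■□□□
■□■□
t=4: □□■■
□□■■
■■□■
■□■□
■■□■
t=5: □□■■
□□□■
■□■□
■□□□
■■□■
t=6: □■□□
□□■■
■□■□
■□□□
■■□■
t=7: □■□□
□■■■
□■□□
■■□□
■■□■

10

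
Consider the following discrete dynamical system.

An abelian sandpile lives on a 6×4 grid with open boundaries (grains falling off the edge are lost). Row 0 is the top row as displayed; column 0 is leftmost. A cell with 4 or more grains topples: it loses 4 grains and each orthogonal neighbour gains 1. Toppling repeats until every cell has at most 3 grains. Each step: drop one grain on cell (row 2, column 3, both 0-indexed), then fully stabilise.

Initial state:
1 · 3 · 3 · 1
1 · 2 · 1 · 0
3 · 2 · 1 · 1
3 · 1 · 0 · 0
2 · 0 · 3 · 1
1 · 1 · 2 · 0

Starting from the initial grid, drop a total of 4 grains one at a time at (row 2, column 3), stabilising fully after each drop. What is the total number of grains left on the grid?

36

t=0: 1 · 3 · 3 · 1
1 · 2 · 1 · 0
3 · 2 · 1 · 1
3 · 1 · 0 · 0
2 · 0 · 3 · 1
1 · 1 · 2 · 0
t=1: 1 · 3 · 3 · 1
1 · 2 · 1 · 0
3 · 2 · 1 · 2
3 · 1 · 0 · 0
2 · 0 · 3 · 1
1 · 1 · 2 · 0
t=2: 1 · 3 · 3 · 1
1 · 2 · 1 · 0
3 · 2 · 1 · 3
3 · 1 · 0 · 0
2 · 0 · 3 · 1
1 · 1 · 2 · 0
t=3: 1 · 3 · 3 · 1
1 · 2 · 1 · 1
3 · 2 · 2 · 0
3 · 1 · 0 · 1
2 · 0 · 3 · 1
1 · 1 · 2 · 0
t=4: 1 · 3 · 3 · 1
1 · 2 · 1 · 1
3 · 2 · 2 · 1
3 · 1 · 0 · 1
2 · 0 · 3 · 1
1 · 1 · 2 · 0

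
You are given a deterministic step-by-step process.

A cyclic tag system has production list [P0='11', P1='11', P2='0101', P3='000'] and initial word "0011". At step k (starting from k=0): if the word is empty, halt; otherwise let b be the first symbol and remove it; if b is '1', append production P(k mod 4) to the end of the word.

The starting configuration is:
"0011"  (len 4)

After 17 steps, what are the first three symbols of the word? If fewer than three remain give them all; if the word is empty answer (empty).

[0] "0011"  (len 4)
[1] "011"  (len 3)
[2] "11"  (len 2)
[3] "10101"  (len 5)
[4] "0101000"  (len 7)
[5] "101000"  (len 6)
[6] "0100011"  (len 7)
[7] "100011"  (len 6)
[8] "00011000"  (len 8)
[9] "0011000"  (len 7)
[10] "011000"  (len 6)
[11] "11000"  (len 5)
[12] "1000000"  (len 7)
[13] "00000011"  (len 8)
[14] "0000011"  (len 7)
[15] "000011"  (len 6)
[16] "00011"  (len 5)
[17] "0011"  (len 4)

001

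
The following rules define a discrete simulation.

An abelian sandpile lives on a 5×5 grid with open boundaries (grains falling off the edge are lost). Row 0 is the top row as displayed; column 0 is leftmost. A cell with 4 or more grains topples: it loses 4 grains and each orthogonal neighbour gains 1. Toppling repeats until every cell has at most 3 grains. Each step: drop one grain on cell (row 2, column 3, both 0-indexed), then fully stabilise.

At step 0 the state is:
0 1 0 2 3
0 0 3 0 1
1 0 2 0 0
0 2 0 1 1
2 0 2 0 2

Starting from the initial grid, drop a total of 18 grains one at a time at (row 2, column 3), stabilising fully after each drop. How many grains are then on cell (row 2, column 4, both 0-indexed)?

[0] 0 1 0 2 3
0 0 3 0 1
1 0 2 0 0
0 2 0 1 1
2 0 2 0 2
[1] 0 1 0 2 3
0 0 3 0 1
1 0 2 1 0
0 2 0 1 1
2 0 2 0 2
[2] 0 1 0 2 3
0 0 3 0 1
1 0 2 2 0
0 2 0 1 1
2 0 2 0 2
[3] 0 1 0 2 3
0 0 3 0 1
1 0 2 3 0
0 2 0 1 1
2 0 2 0 2
[4] 0 1 0 2 3
0 0 3 1 1
1 0 3 0 1
0 2 0 2 1
2 0 2 0 2
[5] 0 1 0 2 3
0 0 3 1 1
1 0 3 1 1
0 2 0 2 1
2 0 2 0 2
[6] 0 1 0 2 3
0 0 3 1 1
1 0 3 2 1
0 2 0 2 1
2 0 2 0 2
[7] 0 1 0 2 3
0 0 3 1 1
1 0 3 3 1
0 2 0 2 1
2 0 2 0 2
[8] 0 1 1 2 3
0 1 0 3 1
1 1 1 1 2
0 2 1 3 1
2 0 2 0 2
[9] 0 1 1 2 3
0 1 0 3 1
1 1 1 2 2
0 2 1 3 1
2 0 2 0 2
[10] 0 1 1 2 3
0 1 0 3 1
1 1 1 3 2
0 2 1 3 1
2 0 2 0 2
[11] 0 1 1 3 3
0 1 1 0 2
1 1 2 2 3
0 2 2 0 2
2 0 2 1 2
[12] 0 1 1 3 3
0 1 1 0 2
1 1 2 3 3
0 2 2 0 2
2 0 2 1 2
[13] 0 1 1 3 3
0 1 1 1 3
1 1 3 1 0
0 2 2 1 3
2 0 2 1 2
[14] 0 1 1 3 3
0 1 1 1 3
1 1 3 2 0
0 2 2 1 3
2 0 2 1 2
[15] 0 1 1 3 3
0 1 1 1 3
1 1 3 3 0
0 2 2 1 3
2 0 2 1 2
[16] 0 1 1 3 3
0 1 2 2 3
1 2 0 1 1
0 2 3 2 3
2 0 2 1 2
[17] 0 1 1 3 3
0 1 2 2 3
1 2 0 2 1
0 2 3 2 3
2 0 2 1 2
[18] 0 1 1 3 3
0 1 2 2 3
1 2 0 3 1
0 2 3 2 3
2 0 2 1 2

1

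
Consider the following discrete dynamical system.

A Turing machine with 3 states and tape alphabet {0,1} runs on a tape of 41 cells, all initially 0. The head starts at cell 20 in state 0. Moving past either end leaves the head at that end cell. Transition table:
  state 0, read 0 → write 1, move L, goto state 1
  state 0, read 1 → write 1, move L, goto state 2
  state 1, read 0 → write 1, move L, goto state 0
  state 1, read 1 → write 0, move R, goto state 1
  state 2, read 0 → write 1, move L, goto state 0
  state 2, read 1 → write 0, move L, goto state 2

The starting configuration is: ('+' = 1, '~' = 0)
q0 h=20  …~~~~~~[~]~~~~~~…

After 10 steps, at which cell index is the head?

gen 0: q0 h=20  …~~~~~~[~]~~~~~~…
gen 1: q1 h=19  …~~~~~~[~]+~~~~~…
gen 2: q0 h=18  …~~~~~~[~]++~~~~…
gen 3: q1 h=17  …~~~~~~[~]+++~~~…
gen 4: q0 h=16  …~~~~~~[~]++++~~…
gen 5: q1 h=15  …~~~~~~[~]+++++~…
gen 6: q0 h=14  …~~~~~~[~]++++++…
gen 7: q1 h=13  …~~~~~~[~]++++++…
gen 8: q0 h=12  …~~~~~~[~]++++++…
gen 9: q1 h=11  …~~~~~~[~]++++++…
gen 10: q0 h=10  …~~~~~~[~]++++++…

10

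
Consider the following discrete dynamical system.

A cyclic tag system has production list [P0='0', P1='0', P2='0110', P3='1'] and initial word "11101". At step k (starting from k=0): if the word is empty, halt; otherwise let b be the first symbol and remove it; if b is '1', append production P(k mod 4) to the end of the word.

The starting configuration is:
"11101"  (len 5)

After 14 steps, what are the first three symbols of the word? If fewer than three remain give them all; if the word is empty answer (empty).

[0] "11101"  (len 5)
[1] "11010"  (len 5)
[2] "10100"  (len 5)
[3] "01000110"  (len 8)
[4] "1000110"  (len 7)
[5] "0001100"  (len 7)
[6] "001100"  (len 6)
[7] "01100"  (len 5)
[8] "1100"  (len 4)
[9] "1000"  (len 4)
[10] "0000"  (len 4)
[11] "000"  (len 3)
[12] "00"  (len 2)
[13] "0"  (len 1)
[14] (halted — word empty)

(empty)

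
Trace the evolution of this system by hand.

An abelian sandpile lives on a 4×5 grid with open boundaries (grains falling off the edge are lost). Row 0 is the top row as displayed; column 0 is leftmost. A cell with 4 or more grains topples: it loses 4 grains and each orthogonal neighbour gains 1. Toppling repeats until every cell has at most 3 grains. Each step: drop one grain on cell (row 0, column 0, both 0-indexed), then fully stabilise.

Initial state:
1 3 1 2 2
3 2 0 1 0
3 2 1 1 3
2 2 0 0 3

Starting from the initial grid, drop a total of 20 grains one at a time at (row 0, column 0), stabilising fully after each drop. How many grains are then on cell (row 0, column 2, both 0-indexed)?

3

k=0  1 3 1 2 2
3 2 0 1 0
3 2 1 1 3
2 2 0 0 3
k=1  2 3 1 2 2
3 2 0 1 0
3 2 1 1 3
2 2 0 0 3
k=2  3 3 1 2 2
3 2 0 1 0
3 2 1 1 3
2 2 0 0 3
k=3  2 1 2 2 2
2 1 1 1 0
1 0 2 1 3
3 3 0 0 3
k=4  3 1 2 2 2
2 1 1 1 0
1 0 2 1 3
3 3 0 0 3
k=5  0 2 2 2 2
3 1 1 1 0
1 0 2 1 3
3 3 0 0 3
k=6  1 2 2 2 2
3 1 1 1 0
1 0 2 1 3
3 3 0 0 3
k=7  2 2 2 2 2
3 1 1 1 0
1 0 2 1 3
3 3 0 0 3
k=8  3 2 2 2 2
3 1 1 1 0
1 0 2 1 3
3 3 0 0 3
k=9  1 3 2 2 2
0 2 1 1 0
2 0 2 1 3
3 3 0 0 3
k=10  2 3 2 2 2
0 2 1 1 0
2 0 2 1 3
3 3 0 0 3
k=11  3 3 2 2 2
0 2 1 1 0
2 0 2 1 3
3 3 0 0 3
k=12  1 0 3 2 2
1 3 1 1 0
2 0 2 1 3
3 3 0 0 3
k=13  2 0 3 2 2
1 3 1 1 0
2 0 2 1 3
3 3 0 0 3
k=14  3 0 3 2 2
1 3 1 1 0
2 0 2 1 3
3 3 0 0 3
k=15  0 1 3 2 2
2 3 1 1 0
2 0 2 1 3
3 3 0 0 3
k=16  1 1 3 2 2
2 3 1 1 0
2 0 2 1 3
3 3 0 0 3
k=17  2 1 3 2 2
2 3 1 1 0
2 0 2 1 3
3 3 0 0 3
k=18  3 1 3 2 2
2 3 1 1 0
2 0 2 1 3
3 3 0 0 3
k=19  0 2 3 2 2
3 3 1 1 0
2 0 2 1 3
3 3 0 0 3
k=20  1 2 3 2 2
3 3 1 1 0
2 0 2 1 3
3 3 0 0 3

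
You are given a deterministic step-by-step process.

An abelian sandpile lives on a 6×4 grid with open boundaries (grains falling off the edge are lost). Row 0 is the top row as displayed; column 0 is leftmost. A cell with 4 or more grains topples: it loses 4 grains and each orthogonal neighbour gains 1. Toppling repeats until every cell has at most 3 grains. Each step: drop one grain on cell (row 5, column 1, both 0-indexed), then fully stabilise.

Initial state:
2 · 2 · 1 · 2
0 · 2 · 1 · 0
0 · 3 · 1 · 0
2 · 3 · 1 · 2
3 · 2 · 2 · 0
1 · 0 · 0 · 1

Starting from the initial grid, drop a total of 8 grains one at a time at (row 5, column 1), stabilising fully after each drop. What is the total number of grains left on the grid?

33

0) 2 · 2 · 1 · 2
0 · 2 · 1 · 0
0 · 3 · 1 · 0
2 · 3 · 1 · 2
3 · 2 · 2 · 0
1 · 0 · 0 · 1
1) 2 · 2 · 1 · 2
0 · 2 · 1 · 0
0 · 3 · 1 · 0
2 · 3 · 1 · 2
3 · 2 · 2 · 0
1 · 1 · 0 · 1
2) 2 · 2 · 1 · 2
0 · 2 · 1 · 0
0 · 3 · 1 · 0
2 · 3 · 1 · 2
3 · 2 · 2 · 0
1 · 2 · 0 · 1
3) 2 · 2 · 1 · 2
0 · 2 · 1 · 0
0 · 3 · 1 · 0
2 · 3 · 1 · 2
3 · 2 · 2 · 0
1 · 3 · 0 · 1
4) 2 · 2 · 1 · 2
0 · 2 · 1 · 0
0 · 3 · 1 · 0
2 · 3 · 1 · 2
3 · 3 · 2 · 0
2 · 0 · 1 · 1
5) 2 · 2 · 1 · 2
0 · 2 · 1 · 0
0 · 3 · 1 · 0
2 · 3 · 1 · 2
3 · 3 · 2 · 0
2 · 1 · 1 · 1
6) 2 · 2 · 1 · 2
0 · 2 · 1 · 0
0 · 3 · 1 · 0
2 · 3 · 1 · 2
3 · 3 · 2 · 0
2 · 2 · 1 · 1
7) 2 · 2 · 1 · 2
0 · 2 · 1 · 0
0 · 3 · 1 · 0
2 · 3 · 1 · 2
3 · 3 · 2 · 0
2 · 3 · 1 · 1
8) 2 · 2 · 1 · 2
0 · 3 · 1 · 0
2 · 0 · 2 · 0
0 · 2 · 2 · 2
2 · 2 · 3 · 0
0 · 2 · 2 · 1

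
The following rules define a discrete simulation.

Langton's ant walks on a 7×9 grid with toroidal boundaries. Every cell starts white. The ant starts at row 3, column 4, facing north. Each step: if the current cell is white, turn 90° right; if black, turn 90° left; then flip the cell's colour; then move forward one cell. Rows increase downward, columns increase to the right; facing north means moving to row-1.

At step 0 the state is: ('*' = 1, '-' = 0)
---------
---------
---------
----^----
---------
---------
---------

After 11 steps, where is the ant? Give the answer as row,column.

k=0  ---------
---------
---------
----^----
---------
---------
---------
k=1  ---------
---------
---------
----*>---
---------
---------
---------
k=2  ---------
---------
---------
----**---
-----v---
---------
---------
k=3  ---------
---------
---------
----**---
----<*---
---------
---------
k=4  ---------
---------
---------
----^*---
----**---
---------
---------
k=5  ---------
---------
---------
---<-*---
----**---
---------
---------
k=6  ---------
---------
---^-----
---*-*---
----**---
---------
---------
k=7  ---------
---------
---*>----
---*-*---
----**---
---------
---------
k=8  ---------
---------
---**----
---*v*---
----**---
---------
---------
k=9  ---------
---------
---**----
---<**---
----**---
---------
---------
k=10  ---------
---------
---**----
----**---
---v**---
---------
---------
k=11  ---------
---------
---**----
----**---
--<***---
---------
---------

4,2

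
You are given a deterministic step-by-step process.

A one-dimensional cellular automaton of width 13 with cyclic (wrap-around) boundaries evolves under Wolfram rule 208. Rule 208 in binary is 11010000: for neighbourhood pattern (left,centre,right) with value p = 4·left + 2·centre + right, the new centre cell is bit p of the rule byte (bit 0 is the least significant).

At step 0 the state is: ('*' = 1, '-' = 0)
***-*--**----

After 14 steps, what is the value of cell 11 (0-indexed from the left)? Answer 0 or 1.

[0] ***-*--**----
[1] -**--*--**---
[2] --**--*--**--
[3] ---**--*--**-
[4] ----**--*--**
[5] *----**--*--*
[6] **----**--*--
[7] -**----**--*-
[8] --**----**--*
[9] *--**----**--
[10] -*--**----**-
[11] --*--**----**
[12] *--*--**----*
[13] **--*--**----
[14] -**--*--**---

0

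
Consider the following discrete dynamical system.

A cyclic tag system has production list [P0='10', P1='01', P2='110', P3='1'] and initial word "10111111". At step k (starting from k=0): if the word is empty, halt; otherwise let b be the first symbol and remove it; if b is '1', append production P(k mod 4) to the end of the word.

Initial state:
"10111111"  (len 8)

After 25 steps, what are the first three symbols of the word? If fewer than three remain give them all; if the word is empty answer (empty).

101

t=0: "10111111"  (len 8)
t=1: "011111110"  (len 9)
t=2: "11111110"  (len 8)
t=3: "1111110110"  (len 10)
t=4: "1111101101"  (len 10)
t=5: "11110110110"  (len 11)
t=6: "111011011001"  (len 12)
t=7: "11011011001110"  (len 14)
t=8: "10110110011101"  (len 14)
t=9: "011011001110110"  (len 15)
t=10: "11011001110110"  (len 14)
t=11: "1011001110110110"  (len 16)
t=12: "0110011101101101"  (len 16)
t=13: "110011101101101"  (len 15)
t=14: "1001110110110101"  (len 16)
t=15: "001110110110101110"  (len 18)
t=16: "01110110110101110"  (len 17)
t=17: "1110110110101110"  (len 16)
t=18: "11011011010111001"  (len 17)
t=19: "1011011010111001110"  (len 19)
t=20: "0110110101110011101"  (len 19)
t=21: "110110101110011101"  (len 18)
t=22: "1011010111001110101"  (len 19)
t=23: "011010111001110101110"  (len 21)
t=24: "11010111001110101110"  (len 20)
t=25: "101011100111010111010"  (len 21)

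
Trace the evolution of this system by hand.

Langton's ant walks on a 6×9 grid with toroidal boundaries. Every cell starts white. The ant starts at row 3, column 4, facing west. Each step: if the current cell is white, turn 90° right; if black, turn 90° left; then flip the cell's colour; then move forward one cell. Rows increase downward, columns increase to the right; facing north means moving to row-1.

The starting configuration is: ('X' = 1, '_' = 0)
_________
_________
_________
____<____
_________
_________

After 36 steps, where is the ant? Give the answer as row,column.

3,8

step 0: _________
_________
_________
____<____
_________
_________
step 1: _________
_________
____^____
____X____
_________
_________
step 2: _________
_________
____X>___
____X____
_________
_________
step 3: _________
_________
____XX___
____Xv___
_________
_________
step 4: _________
_________
____XX___
____<X___
_________
_________
step 5: _________
_________
____XX___
_____X___
____v____
_________
step 6: _________
_________
____XX___
_____X___
___<X____
_________
step 7: _________
_________
____XX___
___^_X___
___XX____
_________
step 8: _________
_________
____XX___
___X>X___
___XX____
_________
step 9: _________
_________
____XX___
___XXX___
___Xv____
_________
step 10: _________
_________
____XX___
___XXX___
___X_>___
_________
step 11: _________
_________
____XX___
___XXX___
___X_X___
_____v___
step 12: _________
_________
____XX___
___XXX___
___X_X___
____<X___
step 13: _________
_________
____XX___
___XXX___
___X^X___
____XX___
step 14: _________
_________
____XX___
___XXX___
___XX>___
____XX___
step 15: _________
_________
____XX___
___XX^___
___XX____
____XX___
step 16: _________
_________
____XX___
___X<____
___XX____
____XX___
step 17: _________
_________
____XX___
___X_____
___Xv____
____XX___
step 18: _________
_________
____XX___
___X_____
___X_>___
____XX___
step 19: _________
_________
____XX___
___X_____
___X_X___
____Xv___
step 20: _________
_________
____XX___
___X_____
___X_X___
____X_>__
step 21: ______v__
_________
____XX___
___X_____
___X_X___
____X_X__
step 22: _____<X__
_________
____XX___
___X_____
___X_X___
____X_X__
step 23: _____XX__
_________
____XX___
___X_____
___X_X___
____X^X__
step 24: _____XX__
_________
____XX___
___X_____
___X_X___
____XX>__
step 25: _____XX__
_________
____XX___
___X_____
___X_X^__
____XX___
step 26: _____XX__
_________
____XX___
___X_____
___X_XX>_
____XX___
step 27: _____XX__
_________
____XX___
___X_____
___X_XXX_
____XX_v_
step 28: _____XX__
_________
____XX___
___X_____
___X_XXX_
____XX<X_
step 29: _____XX__
_________
____XX___
___X_____
___X_X^X_
____XXXX_
step 30: _____XX__
_________
____XX___
___X_____
___X_<_X_
____XXXX_
step 31: _____XX__
_________
____XX___
___X_____
___X___X_
____XvXX_
step 32: _____XX__
_________
____XX___
___X_____
___X___X_
____X_>X_
step 33: _____XX__
_________
____XX___
___X_____
___X__^X_
____X__X_
step 34: _____XX__
_________
____XX___
___X_____
___X__X>_
____X__X_
step 35: _____XX__
_________
____XX___
___X___^_
___X__X__
____X__X_
step 36: _____XX__
_________
____XX___
___X___X>
___X__X__
____X__X_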